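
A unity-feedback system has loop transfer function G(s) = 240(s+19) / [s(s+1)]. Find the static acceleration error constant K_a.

0

G(s) has one factor of s in the denominator, so the system is type 1.
K_a = lim_{s→0} s^2·G(s) = 0 (the extra factor of s kills the finite limit).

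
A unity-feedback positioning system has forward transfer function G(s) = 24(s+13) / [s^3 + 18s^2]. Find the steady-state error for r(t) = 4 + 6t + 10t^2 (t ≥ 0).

Factoring s^2 from the denominator leaves a polynomial with constant term 18, so the system is type 2. By superposition:
  • 4: tracked with zero error.
  • 6t: tracked with zero error.
  • 10t^2: e_ss = 20/K_a with K_a=52/3 → 15/13.
Total e_ss = 15/13.

15/13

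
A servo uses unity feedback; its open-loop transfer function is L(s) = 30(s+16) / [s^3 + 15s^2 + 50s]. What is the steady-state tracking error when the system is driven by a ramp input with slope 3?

0.3125

The denominator has no term below 50s — 1 pole at s=0, type 1.
K_v = lim_{s→0} s·L(s) = 30·16 / 50 = 9.6.
e_ss = 3/K_v = 3/9.6 = 0.3125.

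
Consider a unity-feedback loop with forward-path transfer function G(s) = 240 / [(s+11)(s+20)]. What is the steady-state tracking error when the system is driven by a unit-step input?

System type = 0 (no poles at s=0).
K_p = lim_{s→0} G(s) = 240 / (11·20) = 12/11.
e_ss = 1/(1 + K_p) = 1/(23/11) = 11/23.

11/23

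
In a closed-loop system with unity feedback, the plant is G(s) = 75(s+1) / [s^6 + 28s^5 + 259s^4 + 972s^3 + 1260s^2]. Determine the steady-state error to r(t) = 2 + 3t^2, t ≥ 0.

Lowest-order denominator term is 1260s^2, so the open loop has 2 poles at the origin → type 2 system. Treating each term separately:
  • 2: tracked with zero error.
  • 3t^2: e_ss = 6/K_a with K_a=5/84 → 100.8.
Total e_ss = 100.8.

100.8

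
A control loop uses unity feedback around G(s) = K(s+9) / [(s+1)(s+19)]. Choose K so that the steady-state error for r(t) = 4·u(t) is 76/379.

The open loop has no poles at the origin → type 0 system.
K_p = lim_{s→0} G(s) = K·9 / (1·19) = (9/19)·K.
e_ss = 4/(1 + K_p) = 76/379 ⇒ 1 + (9/19)·K = 379/19 ⇒ K = 40.

40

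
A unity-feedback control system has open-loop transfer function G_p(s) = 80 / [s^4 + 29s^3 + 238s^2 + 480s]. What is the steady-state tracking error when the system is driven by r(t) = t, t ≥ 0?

6

The denominator has no term below 480s — 1 pole at s=0, type 1.
K_v = lim_{s→0} s·G_p(s) = 80 / 480 = 1/6.
e_ss = 1/K_v = 1/(1/6) = 6.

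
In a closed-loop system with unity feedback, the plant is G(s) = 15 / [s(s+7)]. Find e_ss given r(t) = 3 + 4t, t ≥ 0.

28/15

G(s) has one factor of s in the denominator, so the system is type 1. Treating each term separately:
  • 3: tracked with zero error.
  • 4t: e_ss = 4/K_v with K_v=15/7 → 28/15.
Total e_ss = 28/15.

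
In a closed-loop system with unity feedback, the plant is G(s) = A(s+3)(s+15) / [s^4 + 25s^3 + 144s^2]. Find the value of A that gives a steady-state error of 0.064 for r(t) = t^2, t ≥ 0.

100

Lowest-order denominator term is 144s^2, so the open loop has 2 poles at the origin → type 2 system.
K_a = lim_{s→0} s^2·G(s) = A·3·15 / 144 = 0.3125·A.
e_ss = 2/K_a = 0.064 ⇒ K_a = 31.25 ⇒ A = 31.25/0.3125 = 100.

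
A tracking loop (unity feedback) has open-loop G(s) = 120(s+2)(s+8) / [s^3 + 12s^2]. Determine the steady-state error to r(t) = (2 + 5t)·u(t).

Factoring s^2 from the denominator leaves a polynomial with constant term 12, so the system is type 2. Taking each input component in turn:
  • 2: tracked with zero error.
  • 5t: tracked with zero error.
Total e_ss = 0.

0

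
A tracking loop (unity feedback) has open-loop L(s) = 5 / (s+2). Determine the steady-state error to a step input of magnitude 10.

20/7

System type = 0 (no poles at s=0).
K_p = lim_{s→0} L(s) = 5 / (2) = 2.5.
e_ss = 10/(1 + K_p) = 10/3.5 = 20/7.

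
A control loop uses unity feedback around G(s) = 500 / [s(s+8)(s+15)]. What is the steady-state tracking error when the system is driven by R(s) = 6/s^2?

One free integrator in G(s): this is a type 1 system.
K_v = lim_{s→0} s·G(s) = 500 / (8·15) = 25/6.
e_ss = 6/K_v = 6/(25/6) = 1.44.

1.44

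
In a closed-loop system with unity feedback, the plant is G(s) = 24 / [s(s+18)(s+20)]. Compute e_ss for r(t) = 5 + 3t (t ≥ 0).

The open loop has one pole at the origin → type 1 system. By superposition:
  • 5: tracked with zero error.
  • 3t: e_ss = 3/K_v with K_v=1/15 → 45.
Total e_ss = 45.

45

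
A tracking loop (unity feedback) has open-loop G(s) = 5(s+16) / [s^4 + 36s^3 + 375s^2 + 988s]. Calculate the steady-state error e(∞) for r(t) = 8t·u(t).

98.8

The denominator has no term below 988s — 1 pole at s=0, type 1.
K_v = lim_{s→0} s·G(s) = 5·16 / 988 = 20/247.
e_ss = 8/K_v = 8/(20/247) = 98.8.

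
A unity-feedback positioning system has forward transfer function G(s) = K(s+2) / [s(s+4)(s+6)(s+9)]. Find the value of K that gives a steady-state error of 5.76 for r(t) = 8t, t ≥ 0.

One free integrator in G(s): this is a type 1 system.
K_v = lim_{s→0} s·G(s) = K·2 / (4·6·9) = (1/108)·K.
e_ss = 8/K_v = 5.76 ⇒ K_v = 25/18 ⇒ K = (25/18)/(1/108) = 150.

150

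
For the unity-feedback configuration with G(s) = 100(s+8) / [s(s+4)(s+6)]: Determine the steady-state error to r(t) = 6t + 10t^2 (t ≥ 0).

infinity

The open loop has one pole at the origin → type 1 system. Treating each term separately:
  • 6t: e_ss = 6/K_v with K_v=100/3 → 0.18.
  • 10t^2: a type-1 system cannot track it, e_ss → ∞.
The unbounded component dominates.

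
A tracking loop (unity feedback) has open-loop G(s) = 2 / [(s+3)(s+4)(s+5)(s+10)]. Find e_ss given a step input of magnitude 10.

The open loop has no poles at the origin → type 0 system.
K_p = lim_{s→0} G(s) = 2 / (3·4·5·10) = 1/300.
e_ss = 10/(1 + K_p) = 10/(301/300) = 3000/301.

3000/301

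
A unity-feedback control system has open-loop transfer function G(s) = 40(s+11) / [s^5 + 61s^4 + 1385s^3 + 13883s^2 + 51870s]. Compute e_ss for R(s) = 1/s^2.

Lowest-order denominator term is 51870s, so the open loop has 1 pole at the origin → type 1 system.
K_v = lim_{s→0} s·G(s) = 40·11 / 51870 = 44/5187.
e_ss = 1/K_v = 1/(44/5187) = 5187/44.

5187/44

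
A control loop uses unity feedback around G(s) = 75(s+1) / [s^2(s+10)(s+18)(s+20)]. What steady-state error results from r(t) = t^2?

Two free integrators in G(s): this is a type 2 system.
K_a = lim_{s→0} s^2·G(s) = 75·1 / (10·18·20) = 1/48.
r(t) = t^2 gives R(s) = 2/s^3.
e_ss = 2/K_a = 2/(1/48) = 96.

96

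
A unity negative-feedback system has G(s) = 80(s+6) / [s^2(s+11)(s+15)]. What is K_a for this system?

System type = 2 (two poles at s=0).
K_a = lim_{s→0} s^2·G(s) = 80·6 / (11·15) = 32/11.

32/11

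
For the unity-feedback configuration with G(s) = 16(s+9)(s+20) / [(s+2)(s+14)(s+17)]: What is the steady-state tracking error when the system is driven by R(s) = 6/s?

G(s) has no factors of s in the denominator, so the system is type 0.
K_p = lim_{s→0} G(s) = 16·9·20 / (2·14·17) = 720/119.
e_ss = 6/(1 + K_p) = 6/(839/119) = 714/839.

714/839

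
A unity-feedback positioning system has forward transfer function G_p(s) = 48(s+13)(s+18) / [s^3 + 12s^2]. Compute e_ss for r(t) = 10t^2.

Factoring s^2 from the denominator leaves a polynomial with constant term 12, so the system is type 2.
K_a = lim_{s→0} s^2·G_p(s) = 48·13·18 / 12 = 936.
r(t) = 10t^2 gives R(s) = 20/s^3.
e_ss = 20/K_a = 20/936 = 5/234.

5/234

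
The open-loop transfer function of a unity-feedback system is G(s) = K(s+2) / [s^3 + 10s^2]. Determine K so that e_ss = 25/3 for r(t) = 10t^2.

12

The denominator has no term below 10s^2 — 2 poles at s=0, type 2.
K_a = lim_{s→0} s^2·G(s) = K·2 / 10 = 0.2·K.
e_ss = 20/K_a = 25/3 ⇒ K_a = 2.4 ⇒ K = 2.4/0.2 = 12.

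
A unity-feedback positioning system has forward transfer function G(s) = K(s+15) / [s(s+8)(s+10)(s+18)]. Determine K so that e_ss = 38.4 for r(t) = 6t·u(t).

15

System type = 1 (one pole at s=0).
K_v = lim_{s→0} s·G(s) = K·15 / (8·10·18) = (1/96)·K.
e_ss = 6/K_v = 38.4 ⇒ K_v = 5/32 ⇒ K = (5/32)/(1/96) = 15.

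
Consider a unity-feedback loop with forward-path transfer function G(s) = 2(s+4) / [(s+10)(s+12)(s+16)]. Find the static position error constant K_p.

System type = 0 (no poles at s=0).
K_p = lim_{s→0} G(s) = 2·4 / (10·12·16) = 1/240.

1/240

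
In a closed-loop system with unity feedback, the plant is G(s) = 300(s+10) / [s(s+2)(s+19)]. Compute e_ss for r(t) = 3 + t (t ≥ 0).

19/1500

One free integrator in G(s): this is a type 1 system. By superposition:
  • 3: tracked with zero error.
  • t: e_ss = 1/K_v with K_v=1500/19 → 19/1500.
Total e_ss = 19/1500.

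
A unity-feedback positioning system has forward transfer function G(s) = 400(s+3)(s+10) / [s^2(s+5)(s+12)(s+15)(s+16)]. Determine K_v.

K_v = lim_{s→0} s·G(s); with 2 poles at the origin the limit diverges, so K_v = ∞.

infinity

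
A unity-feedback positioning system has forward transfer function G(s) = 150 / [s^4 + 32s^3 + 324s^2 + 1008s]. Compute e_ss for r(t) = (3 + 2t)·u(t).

The denominator has no term below 1008s — 1 pole at s=0, type 1. Treating each term separately:
  • 3: tracked with zero error.
  • 2t: e_ss = 2/K_v with K_v=25/168 → 13.44.
Total e_ss = 13.44.

13.44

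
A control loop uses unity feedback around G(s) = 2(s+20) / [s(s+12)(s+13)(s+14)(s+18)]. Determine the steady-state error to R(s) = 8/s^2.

One free integrator in G(s): this is a type 1 system.
K_v = lim_{s→0} s·G(s) = 2·20 / (12·13·14·18) = 5/4914.
e_ss = 8/K_v = 8/(5/4914) = 7862.4.

7862.4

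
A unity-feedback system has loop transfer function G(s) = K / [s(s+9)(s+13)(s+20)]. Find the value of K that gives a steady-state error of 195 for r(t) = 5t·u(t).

System type = 1 (one pole at s=0).
K_v = lim_{s→0} s·G(s) = K / (9·13·20) = (1/2340)·K.
e_ss = 5/K_v = 195 ⇒ K_v = 1/39 ⇒ K = (1/39)/(1/2340) = 60.

60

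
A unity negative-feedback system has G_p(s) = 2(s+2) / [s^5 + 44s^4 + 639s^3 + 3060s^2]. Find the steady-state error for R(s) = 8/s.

0

The denominator has no term below 3060s^2 — 2 poles at s=0, type 2.
A type-2 system has K_p = ∞, so it tracks a step input with zero steady-state error.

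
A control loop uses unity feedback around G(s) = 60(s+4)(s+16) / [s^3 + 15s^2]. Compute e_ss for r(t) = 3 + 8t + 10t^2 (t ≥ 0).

Factoring s^2 from the denominator leaves a polynomial with constant term 15, so the system is type 2. Taking each input component in turn:
  • 3: tracked with zero error.
  • 8t: tracked with zero error.
  • 10t^2: e_ss = 20/K_a with K_a=256 → 5/64.
Total e_ss = 5/64.

5/64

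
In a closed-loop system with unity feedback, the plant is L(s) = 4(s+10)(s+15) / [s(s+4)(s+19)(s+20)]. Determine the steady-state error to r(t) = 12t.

30.4

L(s) has one factor of s in the denominator, so the system is type 1.
K_v = lim_{s→0} s·L(s) = 4·10·15 / (4·19·20) = 15/38.
e_ss = 12/K_v = 12/(15/38) = 30.4.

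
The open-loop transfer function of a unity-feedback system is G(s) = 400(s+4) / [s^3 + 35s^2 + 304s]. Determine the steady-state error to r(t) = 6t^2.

The denominator has no term below 304s — 1 pole at s=0, type 1.
For a type-1 system K_a = 0, so e_ss to a parabolic input is unbounded.

infinity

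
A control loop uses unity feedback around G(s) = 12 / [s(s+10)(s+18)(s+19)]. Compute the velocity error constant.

One free integrator in G(s): this is a type 1 system.
K_v = lim_{s→0} s·G(s) = 12 / (10·18·19) = 1/285.

1/285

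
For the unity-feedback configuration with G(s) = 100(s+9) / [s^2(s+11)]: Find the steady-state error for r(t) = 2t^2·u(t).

11/225

The open loop has two poles at the origin → type 2 system.
K_a = lim_{s→0} s^2·G(s) = 100·9 / (11) = 900/11.
r(t) = 2t^2 gives R(s) = 4/s^3.
e_ss = 4/K_a = 4/(900/11) = 11/225.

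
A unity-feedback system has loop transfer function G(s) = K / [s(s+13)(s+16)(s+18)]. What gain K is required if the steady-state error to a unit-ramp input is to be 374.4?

10

The open loop has one pole at the origin → type 1 system.
K_v = lim_{s→0} s·G(s) = K / (13·16·18) = (1/3744)·K.
e_ss = 1/K_v = 374.4 ⇒ K_v = 5/1872 ⇒ K = (5/1872)/(1/3744) = 10.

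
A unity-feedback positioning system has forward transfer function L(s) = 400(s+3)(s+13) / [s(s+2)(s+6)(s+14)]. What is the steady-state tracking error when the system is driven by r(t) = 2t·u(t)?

L(s) has one factor of s in the denominator, so the system is type 1.
K_v = lim_{s→0} s·L(s) = 400·3·13 / (2·6·14) = 650/7.
e_ss = 2/K_v = 2/(650/7) = 7/325.

7/325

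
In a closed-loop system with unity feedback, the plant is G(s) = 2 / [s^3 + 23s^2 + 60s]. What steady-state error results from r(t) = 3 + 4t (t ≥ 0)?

120

The denominator has no term below 60s — 1 pole at s=0, type 1. Taking each input component in turn:
  • 3: tracked with zero error.
  • 4t: e_ss = 4/K_v with K_v=1/30 → 120.
Total e_ss = 120.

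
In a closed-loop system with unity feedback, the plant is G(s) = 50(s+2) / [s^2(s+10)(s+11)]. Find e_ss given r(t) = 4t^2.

G(s) has two factors of s in the denominator, so the system is type 2.
K_a = lim_{s→0} s^2·G(s) = 50·2 / (10·11) = 10/11.
r(t) = 4t^2 gives R(s) = 8/s^3.
e_ss = 8/K_a = 8/(10/11) = 8.8.

8.8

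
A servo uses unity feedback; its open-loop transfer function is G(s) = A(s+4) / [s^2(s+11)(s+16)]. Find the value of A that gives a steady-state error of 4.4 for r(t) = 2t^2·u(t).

G(s) has two factors of s in the denominator, so the system is type 2.
K_a = lim_{s→0} s^2·G(s) = A·4 / (11·16) = (1/44)·A.
e_ss = 4/K_a = 4.4 ⇒ K_a = 10/11 ⇒ A = (10/11)/(1/44) = 40.

40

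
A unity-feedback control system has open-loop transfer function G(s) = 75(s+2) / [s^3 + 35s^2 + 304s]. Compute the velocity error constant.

Factoring s from the denominator leaves a polynomial with constant term 304, so the system is type 1.
K_v = lim_{s→0} s·G(s) = 75·2 / 304 = 75/152.

75/152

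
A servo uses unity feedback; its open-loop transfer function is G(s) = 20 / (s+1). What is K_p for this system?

No free integrators in G(s): this is a type 0 system.
K_p = lim_{s→0} G(s) = 20 / (1) = 20.

20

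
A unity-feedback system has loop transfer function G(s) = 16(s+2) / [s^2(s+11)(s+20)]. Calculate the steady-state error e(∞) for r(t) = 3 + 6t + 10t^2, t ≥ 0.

137.5

Two free integrators in G(s): this is a type 2 system. By superposition:
  • 3: tracked with zero error.
  • 6t: tracked with zero error.
  • 10t^2: e_ss = 20/K_a with K_a=8/55 → 137.5.
Total e_ss = 137.5.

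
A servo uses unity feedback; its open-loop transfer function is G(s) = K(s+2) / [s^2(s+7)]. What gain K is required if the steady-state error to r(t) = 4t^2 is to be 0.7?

40

System type = 2 (two poles at s=0).
K_a = lim_{s→0} s^2·G(s) = K·2 / (7) = (2/7)·K.
e_ss = 8/K_a = 0.7 ⇒ K_a = 80/7 ⇒ K = (80/7)/(2/7) = 40.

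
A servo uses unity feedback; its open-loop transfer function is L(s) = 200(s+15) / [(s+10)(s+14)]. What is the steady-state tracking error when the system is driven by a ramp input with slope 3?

infinity

The open loop has no poles at the origin → type 0 system.
For a type-0 system K_v = 0, so e_ss to a ramp input is unbounded.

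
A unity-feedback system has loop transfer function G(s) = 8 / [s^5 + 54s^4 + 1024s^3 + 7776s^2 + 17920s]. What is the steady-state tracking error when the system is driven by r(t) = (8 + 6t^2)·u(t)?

infinity

Lowest-order denominator term is 17920s, so the open loop has 1 pole at the origin → type 1 system. Treating each term separately:
  • 8: tracked with zero error.
  • 6t^2: a type-1 system cannot track it, e_ss → ∞.
The unbounded component dominates.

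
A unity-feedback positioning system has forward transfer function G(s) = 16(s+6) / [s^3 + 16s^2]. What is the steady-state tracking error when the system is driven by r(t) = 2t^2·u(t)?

The denominator has no term below 16s^2 — 2 poles at s=0, type 2.
K_a = lim_{s→0} s^2·G(s) = 16·6 / 16 = 6.
r(t) = 2t^2 gives R(s) = 4/s^3.
e_ss = 4/K_a = 4/6 = 2/3.

2/3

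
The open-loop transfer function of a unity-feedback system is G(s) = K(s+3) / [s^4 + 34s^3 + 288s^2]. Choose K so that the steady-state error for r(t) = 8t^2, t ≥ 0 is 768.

2

Lowest-order denominator term is 288s^2, so the open loop has 2 poles at the origin → type 2 system.
K_a = lim_{s→0} s^2·G(s) = K·3 / 288 = (1/96)·K.
e_ss = 16/K_a = 768 ⇒ K_a = 1/48 ⇒ K = (1/48)/(1/96) = 2.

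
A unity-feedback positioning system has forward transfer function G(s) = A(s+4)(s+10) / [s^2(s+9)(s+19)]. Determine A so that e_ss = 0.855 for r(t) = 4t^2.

The open loop has two poles at the origin → type 2 system.
K_a = lim_{s→0} s^2·G(s) = A·4·10 / (9·19) = (40/171)·A.
e_ss = 8/K_a = 0.855 ⇒ K_a = 1600/171 ⇒ A = (1600/171)/(40/171) = 40.

40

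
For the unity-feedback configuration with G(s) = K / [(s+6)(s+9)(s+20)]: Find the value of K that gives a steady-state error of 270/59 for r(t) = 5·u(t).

100

G(s) has no factors of s in the denominator, so the system is type 0.
K_p = lim_{s→0} G(s) = K / (6·9·20) = (1/1080)·K.
e_ss = 5/(1 + K_p) = 270/59 ⇒ 1 + (1/1080)·K = 59/54 ⇒ K = 100.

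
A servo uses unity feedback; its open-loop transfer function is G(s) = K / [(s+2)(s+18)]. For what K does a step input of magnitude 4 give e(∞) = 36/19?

40

No free integrators in G(s): this is a type 0 system.
K_p = lim_{s→0} G(s) = K / (2·18) = (1/36)·K.
e_ss = 4/(1 + K_p) = 36/19 ⇒ 1 + (1/36)·K = 19/9 ⇒ K = 40.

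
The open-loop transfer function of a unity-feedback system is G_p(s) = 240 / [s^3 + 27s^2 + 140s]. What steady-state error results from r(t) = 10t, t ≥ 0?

Lowest-order denominator term is 140s, so the open loop has 1 pole at the origin → type 1 system.
K_v = lim_{s→0} s·G_p(s) = 240 / 140 = 12/7.
e_ss = 10/K_v = 10/(12/7) = 35/6.

35/6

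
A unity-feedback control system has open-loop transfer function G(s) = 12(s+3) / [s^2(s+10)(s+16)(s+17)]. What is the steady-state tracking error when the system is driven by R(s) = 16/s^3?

10880/9

System type = 2 (two poles at s=0).
K_a = lim_{s→0} s^2·G(s) = 12·3 / (10·16·17) = 9/680.
r(t) = 8t^2 gives R(s) = 16/s^3.
e_ss = 16/K_a = 16/(9/680) = 10880/9.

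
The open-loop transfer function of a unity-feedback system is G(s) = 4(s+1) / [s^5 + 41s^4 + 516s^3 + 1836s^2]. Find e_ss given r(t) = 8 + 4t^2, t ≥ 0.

Factoring s^2 from the denominator leaves a polynomial with constant term 1836, so the system is type 2. Treating each term separately:
  • 8: tracked with zero error.
  • 4t^2: e_ss = 8/K_a with K_a=1/459 → 3672.
Total e_ss = 3672.

3672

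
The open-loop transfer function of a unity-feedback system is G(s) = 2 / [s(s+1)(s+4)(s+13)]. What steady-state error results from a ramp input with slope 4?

104

G(s) has one factor of s in the denominator, so the system is type 1.
K_v = lim_{s→0} s·G(s) = 2 / (1·4·13) = 1/26.
e_ss = 4/K_v = 4/(1/26) = 104.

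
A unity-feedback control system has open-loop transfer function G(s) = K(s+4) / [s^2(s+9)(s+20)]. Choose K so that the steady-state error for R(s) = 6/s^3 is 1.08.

250

G(s) has two factors of s in the denominator, so the system is type 2.
K_a = lim_{s→0} s^2·G(s) = K·4 / (9·20) = (1/45)·K.
e_ss = 6/K_a = 1.08 ⇒ K_a = 50/9 ⇒ K = (50/9)/(1/45) = 250.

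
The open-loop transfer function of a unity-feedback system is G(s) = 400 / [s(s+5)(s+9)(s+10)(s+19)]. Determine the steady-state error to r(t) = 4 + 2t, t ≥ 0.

One free integrator in G(s): this is a type 1 system. By superposition:
  • 4: tracked with zero error.
  • 2t: e_ss = 2/K_v with K_v=8/171 → 42.75.
Total e_ss = 42.75.

42.75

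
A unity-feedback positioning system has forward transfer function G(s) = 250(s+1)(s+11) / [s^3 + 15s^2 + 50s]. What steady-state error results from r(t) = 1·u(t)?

0

The denominator has no term below 50s — 1 pole at s=0, type 1.
A type-1 system has K_p = ∞, so it tracks a step input with zero steady-state error.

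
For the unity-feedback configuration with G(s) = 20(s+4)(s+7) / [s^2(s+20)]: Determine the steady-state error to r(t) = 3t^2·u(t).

G(s) has two factors of s in the denominator, so the system is type 2.
K_a = lim_{s→0} s^2·G(s) = 20·4·7 / (20) = 28.
r(t) = 3t^2 gives R(s) = 6/s^3.
e_ss = 6/K_a = 6/28 = 3/14.

3/14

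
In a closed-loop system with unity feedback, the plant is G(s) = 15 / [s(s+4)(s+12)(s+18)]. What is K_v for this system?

5/288

G(s) has one factor of s in the denominator, so the system is type 1.
K_v = lim_{s→0} s·G(s) = 15 / (4·12·18) = 5/288.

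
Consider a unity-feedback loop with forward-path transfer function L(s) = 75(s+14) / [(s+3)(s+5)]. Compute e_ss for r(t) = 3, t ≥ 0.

3/71

No free integrators in L(s): this is a type 0 system.
K_p = lim_{s→0} L(s) = 75·14 / (3·5) = 70.
e_ss = 3/(1 + K_p) = 3/71.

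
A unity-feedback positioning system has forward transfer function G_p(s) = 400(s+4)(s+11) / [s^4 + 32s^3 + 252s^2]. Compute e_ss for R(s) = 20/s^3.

The denominator has no term below 252s^2 — 2 poles at s=0, type 2.
K_a = lim_{s→0} s^2·G_p(s) = 400·4·11 / 252 = 4400/63.
r(t) = 10t^2 gives R(s) = 20/s^3.
e_ss = 20/K_a = 20/(4400/63) = 63/220.

63/220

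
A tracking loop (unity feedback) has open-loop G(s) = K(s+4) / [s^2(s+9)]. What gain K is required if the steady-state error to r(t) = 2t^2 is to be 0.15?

60

G(s) has two factors of s in the denominator, so the system is type 2.
K_a = lim_{s→0} s^2·G(s) = K·4 / (9) = (4/9)·K.
e_ss = 4/K_a = 0.15 ⇒ K_a = 80/3 ⇒ K = (80/3)/(4/9) = 60.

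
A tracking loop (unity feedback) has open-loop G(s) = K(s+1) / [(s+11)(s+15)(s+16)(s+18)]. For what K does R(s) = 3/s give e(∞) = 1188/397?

120

No free integrators in G(s): this is a type 0 system.
K_p = lim_{s→0} G(s) = K·1 / (11·15·16·18) = (1/47520)·K.
e_ss = 3/(1 + K_p) = 1188/397 ⇒ 1 + (1/47520)·K = 397/396 ⇒ K = 120.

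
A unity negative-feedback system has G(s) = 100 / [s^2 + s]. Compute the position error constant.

K_p = lim_{s→0} G(s); with 1 pole at the origin the limit diverges, so K_p = ∞.

infinity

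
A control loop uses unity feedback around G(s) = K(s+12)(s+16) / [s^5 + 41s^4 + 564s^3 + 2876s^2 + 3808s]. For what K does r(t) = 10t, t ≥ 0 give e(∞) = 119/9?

Lowest-order denominator term is 3808s, so the open loop has 1 pole at the origin → type 1 system.
K_v = lim_{s→0} s·G(s) = K·12·16 / 3808 = (6/119)·K.
e_ss = 10/K_v = 119/9 ⇒ K_v = 90/119 ⇒ K = (90/119)/(6/119) = 15.

15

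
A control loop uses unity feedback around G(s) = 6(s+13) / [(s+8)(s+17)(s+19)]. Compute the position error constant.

39/1292

System type = 0 (no poles at s=0).
K_p = lim_{s→0} G(s) = 6·13 / (8·17·19) = 39/1292.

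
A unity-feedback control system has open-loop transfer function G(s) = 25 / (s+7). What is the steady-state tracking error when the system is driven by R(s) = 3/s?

21/32

System type = 0 (no poles at s=0).
K_p = lim_{s→0} G(s) = 25 / (7) = 25/7.
e_ss = 3/(1 + K_p) = 3/(32/7) = 21/32.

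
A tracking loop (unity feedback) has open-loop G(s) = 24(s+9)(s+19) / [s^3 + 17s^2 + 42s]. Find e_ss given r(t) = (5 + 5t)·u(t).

Lowest-order denominator term is 42s, so the open loop has 1 pole at the origin → type 1 system. By superposition:
  • 5: tracked with zero error.
  • 5t: e_ss = 5/K_v with K_v=684/7 → 35/684.
Total e_ss = 35/684.

35/684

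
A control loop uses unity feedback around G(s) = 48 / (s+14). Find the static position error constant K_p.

24/7

G(s) has no factors of s in the denominator, so the system is type 0.
K_p = lim_{s→0} G(s) = 48 / (14) = 24/7.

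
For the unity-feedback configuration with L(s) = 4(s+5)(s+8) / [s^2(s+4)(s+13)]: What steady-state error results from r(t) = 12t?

The open loop has two poles at the origin → type 2 system.
K_v = ∞ for a type-2 system; e_ss to a ramp is zero.

0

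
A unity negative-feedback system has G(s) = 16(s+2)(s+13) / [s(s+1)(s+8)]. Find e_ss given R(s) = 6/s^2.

3/26

The open loop has one pole at the origin → type 1 system.
K_v = lim_{s→0} s·G(s) = 16·2·13 / (1·8) = 52.
e_ss = 6/K_v = 6/52 = 3/26.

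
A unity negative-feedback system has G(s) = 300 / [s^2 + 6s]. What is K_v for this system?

50

Factoring s from the denominator leaves a polynomial with constant term 6, so the system is type 1.
K_v = lim_{s→0} s·G(s) = 300 / 6 = 50.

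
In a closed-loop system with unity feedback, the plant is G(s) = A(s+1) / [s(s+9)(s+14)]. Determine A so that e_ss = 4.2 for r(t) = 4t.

120

One free integrator in G(s): this is a type 1 system.
K_v = lim_{s→0} s·G(s) = A·1 / (9·14) = (1/126)·A.
e_ss = 4/K_v = 4.2 ⇒ K_v = 20/21 ⇒ A = (20/21)/(1/126) = 120.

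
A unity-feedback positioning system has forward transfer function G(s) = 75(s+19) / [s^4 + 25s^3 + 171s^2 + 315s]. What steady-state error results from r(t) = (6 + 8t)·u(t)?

Factoring s from the denominator leaves a polynomial with constant term 315, so the system is type 1. Taking each input component in turn:
  • 6: tracked with zero error.
  • 8t: e_ss = 8/K_v with K_v=95/21 → 168/95.
Total e_ss = 168/95.

168/95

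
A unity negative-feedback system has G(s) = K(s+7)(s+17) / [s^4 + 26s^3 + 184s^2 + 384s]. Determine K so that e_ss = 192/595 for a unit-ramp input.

10

Lowest-order denominator term is 384s, so the open loop has 1 pole at the origin → type 1 system.
K_v = lim_{s→0} s·G(s) = K·7·17 / 384 = (119/384)·K.
e_ss = 1/K_v = 192/595 ⇒ K_v = 595/192 ⇒ K = (595/192)/(119/384) = 10.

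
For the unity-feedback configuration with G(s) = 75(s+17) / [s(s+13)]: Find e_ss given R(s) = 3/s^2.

The open loop has one pole at the origin → type 1 system.
K_v = lim_{s→0} s·G(s) = 75·17 / (13) = 1275/13.
e_ss = 3/K_v = 3/(1275/13) = 13/425.

13/425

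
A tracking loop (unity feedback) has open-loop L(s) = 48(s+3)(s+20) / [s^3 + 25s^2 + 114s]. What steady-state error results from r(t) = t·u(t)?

The denominator has no term below 114s — 1 pole at s=0, type 1.
K_v = lim_{s→0} s·L(s) = 48·3·20 / 114 = 480/19.
e_ss = 1/K_v = 1/(480/19) = 19/480.

19/480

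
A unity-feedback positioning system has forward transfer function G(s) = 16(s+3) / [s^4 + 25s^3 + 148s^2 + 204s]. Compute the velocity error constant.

Factoring s from the denominator leaves a polynomial with constant term 204, so the system is type 1.
K_v = lim_{s→0} s·G(s) = 16·3 / 204 = 4/17.

4/17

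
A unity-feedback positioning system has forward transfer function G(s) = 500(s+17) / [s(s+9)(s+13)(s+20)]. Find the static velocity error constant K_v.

One free integrator in G(s): this is a type 1 system.
K_v = lim_{s→0} s·G(s) = 500·17 / (9·13·20) = 425/117.

425/117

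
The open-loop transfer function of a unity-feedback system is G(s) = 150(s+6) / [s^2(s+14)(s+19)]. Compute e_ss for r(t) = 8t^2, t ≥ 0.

Two free integrators in G(s): this is a type 2 system.
K_a = lim_{s→0} s^2·G(s) = 150·6 / (14·19) = 450/133.
r(t) = 8t^2 gives R(s) = 16/s^3.
e_ss = 16/K_a = 16/(450/133) = 1064/225.

1064/225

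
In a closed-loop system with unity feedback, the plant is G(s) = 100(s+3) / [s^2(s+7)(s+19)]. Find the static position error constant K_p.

infinity

K_p = lim_{s→0} G(s); with 2 poles at the origin the limit diverges, so K_p = ∞.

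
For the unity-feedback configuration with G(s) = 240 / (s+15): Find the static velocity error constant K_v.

The open loop has no poles at the origin → type 0 system.
K_v = lim_{s→0} s·G(s) = 0 (the extra factor of s kills the finite limit).

0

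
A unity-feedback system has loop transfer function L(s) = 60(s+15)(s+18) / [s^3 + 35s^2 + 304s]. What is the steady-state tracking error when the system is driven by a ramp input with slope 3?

Factoring s from the denominator leaves a polynomial with constant term 304, so the system is type 1.
K_v = lim_{s→0} s·L(s) = 60·15·18 / 304 = 2025/38.
e_ss = 3/K_v = 3/(2025/38) = 38/675.

38/675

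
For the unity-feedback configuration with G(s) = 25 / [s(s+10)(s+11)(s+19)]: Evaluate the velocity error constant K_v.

G(s) has one factor of s in the denominator, so the system is type 1.
K_v = lim_{s→0} s·G(s) = 25 / (10·11·19) = 5/418.

5/418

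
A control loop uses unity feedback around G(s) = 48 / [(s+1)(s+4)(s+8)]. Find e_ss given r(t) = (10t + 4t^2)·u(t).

No free integrators in G(s): this is a type 0 system. Taking each input component in turn:
  • 10t: a type-0 system cannot track it, e_ss → ∞.
  • 4t^2: a type-0 system cannot track it, e_ss → ∞.
The unbounded component dominates.

infinity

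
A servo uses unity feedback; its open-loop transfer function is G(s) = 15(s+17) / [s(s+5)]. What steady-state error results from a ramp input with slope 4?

4/51

G(s) has one factor of s in the denominator, so the system is type 1.
K_v = lim_{s→0} s·G(s) = 15·17 / (5) = 51.
e_ss = 4/K_v = 4/51.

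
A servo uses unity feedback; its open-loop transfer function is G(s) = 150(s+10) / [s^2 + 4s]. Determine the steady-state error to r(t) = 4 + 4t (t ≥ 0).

4/375

The denominator has no term below 4s — 1 pole at s=0, type 1. By superposition:
  • 4: tracked with zero error.
  • 4t: e_ss = 4/K_v with K_v=375 → 4/375.
Total e_ss = 4/375.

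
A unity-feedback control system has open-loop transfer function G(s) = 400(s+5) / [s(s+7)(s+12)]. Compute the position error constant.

K_p = lim_{s→0} G(s); with 1 pole at the origin the limit diverges, so K_p = ∞.

infinity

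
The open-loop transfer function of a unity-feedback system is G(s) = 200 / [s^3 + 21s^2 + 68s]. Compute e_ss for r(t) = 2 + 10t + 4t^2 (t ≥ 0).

infinity

Factoring s from the denominator leaves a polynomial with constant term 68, so the system is type 1. By superposition:
  • 2: tracked with zero error.
  • 10t: e_ss = 10/K_v with K_v=50/17 → 3.4.
  • 4t^2: a type-1 system cannot track it, e_ss → ∞.
The unbounded component dominates.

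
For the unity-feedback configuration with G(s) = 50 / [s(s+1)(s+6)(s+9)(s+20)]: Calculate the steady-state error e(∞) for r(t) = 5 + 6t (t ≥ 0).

One free integrator in G(s): this is a type 1 system. By superposition:
  • 5: tracked with zero error.
  • 6t: e_ss = 6/K_v with K_v=5/108 → 129.6.
Total e_ss = 129.6.

129.6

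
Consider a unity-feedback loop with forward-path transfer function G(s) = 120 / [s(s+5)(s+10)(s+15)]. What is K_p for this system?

K_p = lim_{s→0} G(s); with 1 pole at the origin the limit diverges, so K_p = ∞.

infinity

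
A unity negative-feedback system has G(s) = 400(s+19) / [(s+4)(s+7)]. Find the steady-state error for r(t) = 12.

System type = 0 (no poles at s=0).
K_p = lim_{s→0} G(s) = 400·19 / (4·7) = 1900/7.
e_ss = 12/(1 + K_p) = 12/(1907/7) = 84/1907.

84/1907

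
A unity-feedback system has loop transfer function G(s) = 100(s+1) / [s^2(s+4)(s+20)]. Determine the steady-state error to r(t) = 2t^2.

3.2

Two free integrators in G(s): this is a type 2 system.
K_a = lim_{s→0} s^2·G(s) = 100·1 / (4·20) = 1.25.
r(t) = 2t^2 gives R(s) = 4/s^3.
e_ss = 4/K_a = 4/1.25 = 3.2.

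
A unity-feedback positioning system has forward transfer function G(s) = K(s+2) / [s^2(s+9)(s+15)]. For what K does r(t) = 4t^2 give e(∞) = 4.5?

G(s) has two factors of s in the denominator, so the system is type 2.
K_a = lim_{s→0} s^2·G(s) = K·2 / (9·15) = (2/135)·K.
e_ss = 8/K_a = 4.5 ⇒ K_a = 16/9 ⇒ K = (16/9)/(2/135) = 120.

120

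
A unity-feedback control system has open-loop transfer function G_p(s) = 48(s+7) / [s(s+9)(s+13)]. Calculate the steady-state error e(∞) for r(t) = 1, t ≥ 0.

G_p(s) has one factor of s in the denominator, so the system is type 1.
K_p = ∞ for a type-1 system; e_ss to a step is zero.

0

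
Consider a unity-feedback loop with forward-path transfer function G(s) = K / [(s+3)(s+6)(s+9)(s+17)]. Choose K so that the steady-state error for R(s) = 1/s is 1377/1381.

8

System type = 0 (no poles at s=0).
K_p = lim_{s→0} G(s) = K / (3·6·9·17) = (1/2754)·K.
e_ss = 1/(1 + K_p) = 1377/1381 ⇒ 1 + (1/2754)·K = 1381/1377 ⇒ K = 8.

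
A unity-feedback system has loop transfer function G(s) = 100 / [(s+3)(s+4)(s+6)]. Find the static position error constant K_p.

No free integrators in G(s): this is a type 0 system.
K_p = lim_{s→0} G(s) = 100 / (3·4·6) = 25/18.

25/18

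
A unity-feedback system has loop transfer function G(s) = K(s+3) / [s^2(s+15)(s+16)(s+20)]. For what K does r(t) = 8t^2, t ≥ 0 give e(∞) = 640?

System type = 2 (two poles at s=0).
K_a = lim_{s→0} s^2·G(s) = K·3 / (15·16·20) = (1/1600)·K.
e_ss = 16/K_a = 640 ⇒ K_a = 0.025 ⇒ K = 0.025/(1/1600) = 40.

40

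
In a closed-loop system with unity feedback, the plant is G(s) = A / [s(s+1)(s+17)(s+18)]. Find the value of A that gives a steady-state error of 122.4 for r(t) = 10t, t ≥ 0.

25

The open loop has one pole at the origin → type 1 system.
K_v = lim_{s→0} s·G(s) = A / (1·17·18) = (1/306)·A.
e_ss = 10/K_v = 122.4 ⇒ K_v = 25/306 ⇒ A = (25/306)/(1/306) = 25.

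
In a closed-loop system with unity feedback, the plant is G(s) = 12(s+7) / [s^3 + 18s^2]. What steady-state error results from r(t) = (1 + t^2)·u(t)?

3/7

Factoring s^2 from the denominator leaves a polynomial with constant term 18, so the system is type 2. Taking each input component in turn:
  • 1: tracked with zero error.
  • t^2: e_ss = 2/K_a with K_a=14/3 → 3/7.
Total e_ss = 3/7.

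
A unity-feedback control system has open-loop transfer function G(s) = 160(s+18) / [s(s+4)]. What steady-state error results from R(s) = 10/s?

One free integrator in G(s): this is a type 1 system.
K_p = ∞ for a type-1 system; e_ss to a step is zero.

0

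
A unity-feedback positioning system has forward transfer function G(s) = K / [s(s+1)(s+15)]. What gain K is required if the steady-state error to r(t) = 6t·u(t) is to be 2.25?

G(s) has one factor of s in the denominator, so the system is type 1.
K_v = lim_{s→0} s·G(s) = K / (1·15) = (1/15)·K.
e_ss = 6/K_v = 2.25 ⇒ K_v = 8/3 ⇒ K = (8/3)/(1/15) = 40.

40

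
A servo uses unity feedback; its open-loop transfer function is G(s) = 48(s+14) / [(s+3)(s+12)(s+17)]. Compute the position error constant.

The open loop has no poles at the origin → type 0 system.
K_p = lim_{s→0} G(s) = 48·14 / (3·12·17) = 56/51.

56/51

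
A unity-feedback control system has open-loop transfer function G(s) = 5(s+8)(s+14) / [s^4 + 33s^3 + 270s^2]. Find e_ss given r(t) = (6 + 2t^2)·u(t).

Factoring s^2 from the denominator leaves a polynomial with constant term 270, so the system is type 2. Treating each term separately:
  • 6: tracked with zero error.
  • 2t^2: e_ss = 4/K_a with K_a=56/27 → 27/14.
Total e_ss = 27/14.

27/14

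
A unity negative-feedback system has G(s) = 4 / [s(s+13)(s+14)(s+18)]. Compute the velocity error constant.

G(s) has one factor of s in the denominator, so the system is type 1.
K_v = lim_{s→0} s·G(s) = 4 / (13·14·18) = 1/819.

1/819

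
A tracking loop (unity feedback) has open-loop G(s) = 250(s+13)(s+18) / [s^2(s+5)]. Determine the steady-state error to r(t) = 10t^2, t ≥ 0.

G(s) has two factors of s in the denominator, so the system is type 2.
K_a = lim_{s→0} s^2·G(s) = 250·13·18 / (5) = 11700.
r(t) = 10t^2 gives R(s) = 20/s^3.
e_ss = 20/K_a = 20/11700 = 1/585.

1/585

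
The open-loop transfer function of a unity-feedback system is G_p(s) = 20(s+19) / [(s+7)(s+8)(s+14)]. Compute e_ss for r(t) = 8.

1568/291

The open loop has no poles at the origin → type 0 system.
K_p = lim_{s→0} G_p(s) = 20·19 / (7·8·14) = 95/196.
e_ss = 8/(1 + K_p) = 8/(291/196) = 1568/291.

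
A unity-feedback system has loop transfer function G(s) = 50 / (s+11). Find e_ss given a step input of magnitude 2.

The open loop has no poles at the origin → type 0 system.
K_p = lim_{s→0} G(s) = 50 / (11) = 50/11.
e_ss = 2/(1 + K_p) = 2/(61/11) = 22/61.

22/61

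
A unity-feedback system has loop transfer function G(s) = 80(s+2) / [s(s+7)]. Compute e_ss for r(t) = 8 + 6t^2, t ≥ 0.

One free integrator in G(s): this is a type 1 system. Treating each term separately:
  • 8: tracked with zero error.
  • 6t^2: a type-1 system cannot track it, e_ss → ∞.
The unbounded component dominates.

infinity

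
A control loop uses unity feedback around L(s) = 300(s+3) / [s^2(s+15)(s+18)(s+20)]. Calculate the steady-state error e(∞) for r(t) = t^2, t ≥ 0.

L(s) has two factors of s in the denominator, so the system is type 2.
K_a = lim_{s→0} s^2·L(s) = 300·3 / (15·18·20) = 1/6.
r(t) = t^2 gives R(s) = 2/s^3.
e_ss = 2/K_a = 2/(1/6) = 12.

12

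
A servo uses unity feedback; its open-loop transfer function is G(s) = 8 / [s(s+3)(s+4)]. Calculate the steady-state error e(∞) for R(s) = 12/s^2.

18

One free integrator in G(s): this is a type 1 system.
K_v = lim_{s→0} s·G(s) = 8 / (3·4) = 2/3.
e_ss = 12/K_v = 12/(2/3) = 18.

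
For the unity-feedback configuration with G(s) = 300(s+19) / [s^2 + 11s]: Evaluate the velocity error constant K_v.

5700/11

The denominator has no term below 11s — 1 pole at s=0, type 1.
K_v = lim_{s→0} s·G(s) = 300·19 / 11 = 5700/11.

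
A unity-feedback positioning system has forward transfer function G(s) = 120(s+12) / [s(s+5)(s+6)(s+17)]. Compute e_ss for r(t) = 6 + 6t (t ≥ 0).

2.125

The open loop has one pole at the origin → type 1 system. Taking each input component in turn:
  • 6: tracked with zero error.
  • 6t: e_ss = 6/K_v with K_v=48/17 → 2.125.
Total e_ss = 2.125.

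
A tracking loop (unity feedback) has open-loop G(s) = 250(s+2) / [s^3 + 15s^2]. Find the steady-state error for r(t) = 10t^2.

0.6

The denominator has no term below 15s^2 — 2 poles at s=0, type 2.
K_a = lim_{s→0} s^2·G(s) = 250·2 / 15 = 100/3.
r(t) = 10t^2 gives R(s) = 20/s^3.
e_ss = 20/K_a = 20/(100/3) = 0.6.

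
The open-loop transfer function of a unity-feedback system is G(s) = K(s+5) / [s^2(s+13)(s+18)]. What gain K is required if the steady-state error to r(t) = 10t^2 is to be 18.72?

50

The open loop has two poles at the origin → type 2 system.
K_a = lim_{s→0} s^2·G(s) = K·5 / (13·18) = (5/234)·K.
e_ss = 20/K_a = 18.72 ⇒ K_a = 125/117 ⇒ K = (125/117)/(5/234) = 50.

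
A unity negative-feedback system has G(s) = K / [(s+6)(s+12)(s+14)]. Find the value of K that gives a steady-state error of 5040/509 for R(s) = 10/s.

10

System type = 0 (no poles at s=0).
K_p = lim_{s→0} G(s) = K / (6·12·14) = (1/1008)·K.
e_ss = 10/(1 + K_p) = 5040/509 ⇒ 1 + (1/1008)·K = 509/504 ⇒ K = 10.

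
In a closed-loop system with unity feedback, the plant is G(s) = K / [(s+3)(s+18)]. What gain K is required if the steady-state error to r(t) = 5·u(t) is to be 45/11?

G(s) has no factors of s in the denominator, so the system is type 0.
K_p = lim_{s→0} G(s) = K / (3·18) = (1/54)·K.
e_ss = 5/(1 + K_p) = 45/11 ⇒ 1 + (1/54)·K = 11/9 ⇒ K = 12.

12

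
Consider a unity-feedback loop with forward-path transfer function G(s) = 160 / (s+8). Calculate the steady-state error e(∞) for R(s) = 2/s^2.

System type = 0 (no poles at s=0).
For a type-0 system K_v = 0, so e_ss to a ramp input is unbounded.

infinity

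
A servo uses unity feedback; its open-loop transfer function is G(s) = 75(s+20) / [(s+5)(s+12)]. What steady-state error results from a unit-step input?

1/26

No free integrators in G(s): this is a type 0 system.
K_p = lim_{s→0} G(s) = 75·20 / (5·12) = 25.
e_ss = 1/(1 + K_p) = 1/26.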